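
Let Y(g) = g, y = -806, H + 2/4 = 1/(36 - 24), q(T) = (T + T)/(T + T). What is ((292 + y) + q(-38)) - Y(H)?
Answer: -6151/12 ≈ -512.58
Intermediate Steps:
q(T) = 1 (q(T) = (2*T)/((2*T)) = (2*T)*(1/(2*T)) = 1)
H = -5/12 (H = -1/2 + 1/(36 - 24) = -1/2 + 1/12 = -5/12 ≈ -0.41667)
((292 + y) + q(-38)) - Y(H) = ((292 - 806) + 1) - 1*(-5/12) = (-514 + 1) + 5/12 = -513 + 5/12 = -6151/12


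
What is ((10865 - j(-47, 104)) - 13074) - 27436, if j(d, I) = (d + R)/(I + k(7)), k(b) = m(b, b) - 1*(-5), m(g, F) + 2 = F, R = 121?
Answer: -1689802/57 ≈ -29646.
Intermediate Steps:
m(g, F) = -2 + F
k(b) = 3 + b (k(b) = (-2 + b) - 1*(-5) = (-2 + b) + 5 = 3 + b)
j(d, I) = (121 + d)/(10 + I) (j(d, I) = (d + 121)/(I + (3 + 7)) = (121 + d)/(I + 10) = (121 + d)/(10 + I))
((10865 - j(-47, 104)) - 13074) - 27436 = ((10865 - (121 - 47)/(10 + 104)) - 13074) - 27436 = ((10865 - 74/114) - 13074) - 27436 = ((10865 - 1*37/57) - 13074) - 27436 = ((10865 - 37/57) - 13074) - 27436 = (619268/57 - 13074) - 27436 = -125950/57 - 27436 = -1689802/57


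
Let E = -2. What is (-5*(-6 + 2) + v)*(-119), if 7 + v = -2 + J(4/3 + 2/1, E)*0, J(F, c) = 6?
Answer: -1309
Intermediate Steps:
v = -9 (v = -7 + (-2 + 6*0) = -7 + (-2 + 0) = -7 - 2 = -9)
(-5*(-6 + 2) + v)*(-119) = (-5*(-6 + 2) - 9)*(-119) = (-5*(-4) - 9)*(-119) = (20 - 9)*(-119) = 11*(-119) = -1309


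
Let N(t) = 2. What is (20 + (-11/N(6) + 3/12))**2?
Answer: 3481/16 ≈ 217.56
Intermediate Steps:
(20 + (-11/N(6) + 3/12))**2 = (20 + (-11/2 + 3/12))**2 = (20 + (-11*1/2 + 3*(1/12)))**2 = (20 + (-11/2 + 1/4))**2 = (20 - 21/4)**2 = (59/4)**2 = 3481/16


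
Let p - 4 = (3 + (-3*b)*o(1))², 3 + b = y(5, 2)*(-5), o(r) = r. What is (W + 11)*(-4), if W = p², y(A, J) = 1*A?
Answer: -229401360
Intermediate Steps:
y(A, J) = A
b = -28 (b = -3 + 5*(-5) = -3 - 25 = -28)
p = 7573 (p = 4 + (3 - 3*(-28)*1)² = 4 + (3 + 84*1)² = 4 + (3 + 84)² = 4 + 87² = 4 + 7569 = 7573)
W = 57350329 (W = 7573² = 57350329)
(W + 11)*(-4) = (57350329 + 11)*(-4) = 57350340*(-4) = -229401360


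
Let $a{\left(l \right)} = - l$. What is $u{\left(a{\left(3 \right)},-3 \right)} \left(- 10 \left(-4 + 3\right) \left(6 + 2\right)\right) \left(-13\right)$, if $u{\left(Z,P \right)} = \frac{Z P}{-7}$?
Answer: $\frac{9360}{7} \approx 1337.1$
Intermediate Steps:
$u{\left(Z,P \right)} = - \frac{P Z}{7}$ ($u{\left(Z,P \right)} = P Z \left(- \frac{1}{7}\right) = - \frac{P Z}{7}$)
$u{\left(a{\left(3 \right)},-3 \right)} \left(- 10 \left(-4 + 3\right) \left(6 + 2\right)\right) \left(-13\right) = \left(- \frac{1}{7}\right) \left(-3\right) \left(\left(-1\right) 3\right) \left(- 10 \left(-4 + 3\right) \left(6 + 2\right)\right) \left(-13\right) = \left(- \frac{1}{7}\right) \left(-3\right) \left(-3\right) \left(- 10 \left(\left(-1\right) 8\right)\right) \left(-13\right) = - \frac{9 \left(\left(-10\right) \left(-8\right)\right)}{7} \left(-13\right) = \left(- \frac{9}{7}\right) 80 \left(-13\right) = \left(- \frac{720}{7}\right) \left(-13\right) = \frac{9360}{7}$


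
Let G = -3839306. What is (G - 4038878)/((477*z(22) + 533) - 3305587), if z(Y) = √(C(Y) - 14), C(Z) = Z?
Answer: 6509455885484/2730845030671 + 1878946884*√2/2730845030671 ≈ 2.3847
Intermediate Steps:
z(Y) = √(-14 + Y) (z(Y) = √(Y - 14) = √(-14 + Y))
(G - 4038878)/((477*z(22) + 533) - 3305587) = (-3839306 - 4038878)/((477*√(-14 + 22) + 533) - 3305587) = -7878184/((477*√8 + 533) - 3305587) = -7878184/((477*(2*√2) + 533) - 3305587) = -7878184/((954*√2 + 533) - 3305587) = -7878184/((533 + 954*√2) - 3305587) = -7878184/(-3305054 + 954*√2)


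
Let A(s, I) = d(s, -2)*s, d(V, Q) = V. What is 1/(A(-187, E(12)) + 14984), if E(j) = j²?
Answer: 1/49953 ≈ 2.0019e-5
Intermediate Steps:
A(s, I) = s² (A(s, I) = s*s = s²)
1/(A(-187, E(12)) + 14984) = 1/((-187)² + 14984) = 1/(34969 + 14984) = 1/49953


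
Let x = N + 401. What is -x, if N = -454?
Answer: 53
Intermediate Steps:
x = -53 (x = -454 + 401 = -53)
-x = -1*(-53) = 53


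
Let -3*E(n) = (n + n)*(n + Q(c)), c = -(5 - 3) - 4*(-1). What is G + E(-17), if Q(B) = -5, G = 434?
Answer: 554/3 ≈ 184.67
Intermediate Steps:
c = 2 (c = -1*2 + 4 = -2 + 4 = 2)
E(n) = -2*n*(-5 + n)/3 (E(n) = -(n + n)*(n - 5)/3 = -2*n*(-5 + n)/3)
G + E(-17) = 434 + (⅔)*(-17)*(5 - 1*(-17)) = 434 + (⅔)*(-17)*(5 + 17) = 434 + (⅔)*(-17)*22 = 434 - 748/3 = 554/3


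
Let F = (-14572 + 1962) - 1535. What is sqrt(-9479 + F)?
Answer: 2*I*sqrt(5906) ≈ 153.7*I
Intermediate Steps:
F = -14145 (F = -12610 - 1535 = -14145)
sqrt(-9479 + F) = sqrt(-9479 - 14145) = sqrt(-23624) = 2*I*sqrt(5906)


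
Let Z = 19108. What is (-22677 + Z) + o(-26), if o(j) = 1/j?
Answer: -92795/26 ≈ -3569.0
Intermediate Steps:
(-22677 + Z) + o(-26) = (-22677 + 19108) + 1/(-26) = -3569 - 1/26 = -92795/26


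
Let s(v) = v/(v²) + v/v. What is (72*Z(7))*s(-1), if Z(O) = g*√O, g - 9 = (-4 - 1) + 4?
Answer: 0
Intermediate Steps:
s(v) = 1 + 1/v (s(v) = v/v² + 1 = 1/v + 1 = 1 + 1/v)
g = 8 (g = 9 + ((-4 - 1) + 4) = 9 + (-5 + 4) = 9 - 1 = 8)
Z(O) = 8*√O
(72*Z(7))*s(-1) = (72*(8*√7))*((1 - 1)/(-1)) = (576*√7)*(-1*0) = (576*√7)*0 = 0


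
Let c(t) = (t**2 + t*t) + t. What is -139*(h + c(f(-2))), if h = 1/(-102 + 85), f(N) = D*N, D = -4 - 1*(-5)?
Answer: -14039/17 ≈ -825.82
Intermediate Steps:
D = 1 (D = -4 + 5 = 1)
f(N) = N (f(N) = 1*N = N)
h = -1/17 (h = 1/(-17) = -1/17 ≈ -0.058824)
c(t) = t + 2*t**2 (c(t) = (t**2 + t**2) + t = 2*t**2 + t = t + 2*t**2)
-139*(h + c(f(-2))) = -139*(-1/17 - 2*(1 + 2*(-2))) = -139*(-1/17 - 2*(1 - 4)) = -139*(-1/17 - 2*(-3)) = -139*(-1/17 + 6) = -139*101/17 = -14039/17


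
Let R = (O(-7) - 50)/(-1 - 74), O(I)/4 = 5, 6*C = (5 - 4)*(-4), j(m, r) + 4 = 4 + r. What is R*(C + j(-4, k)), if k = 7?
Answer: 38/15 ≈ 2.5333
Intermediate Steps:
j(m, r) = r (j(m, r) = -4 + (4 + r) = r)
C = -2/3 (C = ((5 - 4)*(-4))/6 = (1*(-4))/6 = (1/6)*(-4) = -2/3 ≈ -0.66667)
O(I) = 20 (O(I) = 4*5 = 20)
R = 2/5 (R = (20 - 50)/(-1 - 74) = -30/(-75) = -30*(-1/75) = 2/5 ≈ 0.40000)
R*(C + j(-4, k)) = 2*(-2/3 + 7)/5 = (2/5)*(19/3) = 38/15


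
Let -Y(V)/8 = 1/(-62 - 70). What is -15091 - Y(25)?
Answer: -498005/33 ≈ -15091.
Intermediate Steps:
Y(V) = 2/33 (Y(V) = -8/(-62 - 70) = -8/(-132) = -8*(-1/132) = 2/33)
-15091 - Y(25) = -15091 - 1*2/33 = -15091 - 2/33 = -498005/33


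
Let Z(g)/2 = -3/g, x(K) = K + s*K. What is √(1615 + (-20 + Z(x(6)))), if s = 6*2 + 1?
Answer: 3*√34734/14 ≈ 39.937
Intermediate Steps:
s = 13 (s = 12 + 1 = 13)
x(K) = 14*K (x(K) = K + 13*K = 14*K)
Z(g) = -6/g (Z(g) = 2*(-3/g) = -6/g)
√(1615 + (-20 + Z(x(6)))) = √(1615 + (-20 - 6/(14*6))) = √(1615 + (-20 - 6/84)) = √(1615 + (-20 - 6*1/84)) = √(1615 + (-20 - 1/14)) = √(1615 - 281/14) = √(22329/14) = 3*√34734/14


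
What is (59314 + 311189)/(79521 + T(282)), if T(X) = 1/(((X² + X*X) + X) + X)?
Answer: 59136724836/12692505853 ≈ 4.6592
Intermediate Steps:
T(X) = 1/(2*X + 2*X²) (T(X) = 1/(((X² + X²) + X) + X) = 1/((2*X² + X) + X) = 1/((X + 2*X²) + X) = 1/(2*X + 2*X²))
(59314 + 311189)/(79521 + T(282)) = (59314 + 311189)/(79521 + (½)/(282*(1 + 282))) = 370503/(79521 + (½)*(1/282)/283) = 370503/(79521 + (½)*(1/282)*(1/283)) = 370503/(79521 + 1/159612) = 370503/(12692505853/159612) = 370503*(159612/12692505853) = 59136724836/12692505853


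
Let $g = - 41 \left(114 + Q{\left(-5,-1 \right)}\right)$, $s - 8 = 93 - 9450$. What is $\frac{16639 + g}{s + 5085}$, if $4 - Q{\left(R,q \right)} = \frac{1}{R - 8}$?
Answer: $- \frac{38343}{13858} \approx -2.7668$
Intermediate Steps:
$Q{\left(R,q \right)} = 4 - \frac{1}{-8 + R}$ ($Q{\left(R,q \right)} = 4 - \frac{1}{R - 8} = 4 - \frac{1}{-8 + R}$)
$s = -9349$ ($s = 8 + \left(93 - 9450\right) = 8 - 9357 = -9349$)
$g = - \frac{62935}{13}$ ($g = - 41 \left(114 + \frac{-33 + 4 \left(-5\right)}{-8 - 5}\right) = - 41 \left(114 + \frac{-33 - 20}{-13}\right) = - 41 \left(114 - - \frac{53}{13}\right) = - 41 \left(114 + \frac{53}{13}\right) = \left(-41\right) \frac{1535}{13} = - \frac{62935}{13} \approx -4841.2$)
$\frac{16639 + g}{s + 5085} = \frac{16639 - \frac{62935}{13}}{-9349 + 5085} = \frac{153372}{13 \left(-4264\right)} = \frac{153372}{13} \left(- \frac{1}{4264}\right) = - \frac{38343}{13858}$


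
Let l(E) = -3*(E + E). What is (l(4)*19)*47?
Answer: -21432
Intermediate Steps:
l(E) = -6*E
(l(4)*19)*47 = (-6*4*19)*47 = -24*19*47 = -456*47 = -21432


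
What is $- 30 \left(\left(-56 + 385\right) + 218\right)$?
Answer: $-16410$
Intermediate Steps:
$- 30 \left(\left(-56 + 385\right) + 218\right) = - 30 \left(329 + 218\right) = \left(-30\right) 547 = -16410$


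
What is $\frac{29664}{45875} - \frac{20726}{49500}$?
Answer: $\frac{2070251}{9083250} \approx 0.22792$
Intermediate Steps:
$\frac{29664}{45875} - \frac{20726}{49500} = 29664 \cdot \frac{1}{45875} - \frac{10363}{24750} = \frac{29664}{45875} - \frac{10363}{24750} = \frac{2070251}{9083250}$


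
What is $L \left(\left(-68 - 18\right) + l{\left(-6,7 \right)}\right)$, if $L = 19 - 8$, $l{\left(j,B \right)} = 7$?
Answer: $-869$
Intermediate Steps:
$L = 11$
$L \left(\left(-68 - 18\right) + l{\left(-6,7 \right)}\right) = 11 \left(\left(-68 - 18\right) + 7\right) = 11 \left(-86 + 7\right) = 11 \left(-79\right) = -869$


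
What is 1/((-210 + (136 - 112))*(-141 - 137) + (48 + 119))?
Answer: 1/51875 ≈ 1.9277e-5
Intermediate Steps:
1/((-210 + (136 - 112))*(-141 - 137) + (48 + 119)) = 1/((-210 + 24)*(-278) + 167) = 1/(-186*(-278) + 167) = 1/(51708 + 167) = 1/51875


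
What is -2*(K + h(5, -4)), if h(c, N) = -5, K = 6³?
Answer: -422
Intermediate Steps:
K = 216
-2*(K + h(5, -4)) = -2*(216 - 5) = -2*211 = -422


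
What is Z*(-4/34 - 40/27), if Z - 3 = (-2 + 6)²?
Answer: -13946/459 ≈ -30.383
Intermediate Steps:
Z = 19 (Z = 3 + (-2 + 6)² = 3 + 4² = 3 + 16 = 19)
Z*(-4/34 - 40/27) = 19*(-4/34 - 40/27) = 19*(-4*1/34 - 40*1/27) = 19*(-2/17 - 40/27) = 19*(-734/459) = -13946/459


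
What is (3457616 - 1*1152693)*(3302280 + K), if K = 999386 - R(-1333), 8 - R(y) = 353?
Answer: 9915804100153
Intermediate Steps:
R(y) = -345 (R(y) = 8 - 1*353 = 8 - 353 = -345)
K = 999731 (K = 999386 - 1*(-345) = 999386 + 345 = 999731)
(3457616 - 1*1152693)*(3302280 + K) = (3457616 - 1*1152693)*(3302280 + 999731) = (3457616 - 1152693)*4302011 = 2304923*4302011 = 9915804100153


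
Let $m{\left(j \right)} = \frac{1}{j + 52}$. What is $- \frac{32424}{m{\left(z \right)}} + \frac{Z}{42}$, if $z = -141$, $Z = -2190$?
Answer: $\frac{20199787}{7} \approx 2.8857 \cdot 10^{6}$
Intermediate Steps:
$m{\left(j \right)} = \frac{1}{52 + j}$
$- \frac{32424}{m{\left(z \right)}} + \frac{Z}{42} = - \frac{32424}{\frac{1}{52 - 141}} - \frac{2190}{42} = - \frac{32424}{\frac{1}{-89}} - \frac{365}{7} = - \frac{32424}{- \frac{1}{89}} - \frac{365}{7} = \left(-32424\right) \left(-89\right) - \frac{365}{7} = 2885736 - \frac{365}{7} = \frac{20199787}{7}$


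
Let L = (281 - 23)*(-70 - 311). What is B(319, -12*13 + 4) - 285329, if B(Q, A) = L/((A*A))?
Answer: -3296169757/11552 ≈ -2.8533e+5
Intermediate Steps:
L = -98298 (L = 258*(-381) = -98298)
B(Q, A) = -98298/A**2
B(319, -12*13 + 4) - 285329 = -98298/(-12*13 + 4)**2 - 285329 = -98298/(-156 + 4)**2 - 285329 = -98298/(-152)**2 - 285329 = -98298*1/23104 - 285329 = -49149/11552 - 285329 = -3296169757/11552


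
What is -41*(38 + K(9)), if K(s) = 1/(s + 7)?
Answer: -24969/16 ≈ -1560.6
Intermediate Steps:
K(s) = 1/(7 + s)
-41*(38 + K(9)) = -41*(38 + 1/(7 + 9)) = -41*(38 + 1/16) = -41*609/16 = -24969/16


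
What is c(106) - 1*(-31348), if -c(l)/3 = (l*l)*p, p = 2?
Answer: -36068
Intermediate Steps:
c(l) = -6*l² (c(l) = -3*l*l*2 = -3*l²*2 = -6*l²)
c(106) - 1*(-31348) = -6*106² - 1*(-31348) = -6*11236 + 31348 = -67416 + 31348 = -36068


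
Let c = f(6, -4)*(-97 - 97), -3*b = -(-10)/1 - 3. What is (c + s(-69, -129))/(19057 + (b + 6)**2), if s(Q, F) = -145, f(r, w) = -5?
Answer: 7425/171634 ≈ 0.043261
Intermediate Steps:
b = -7/3 (b = -(-(-10)/1 - 3)/3 = -(-(-10) - 3)/3 = -(-2*(-5) - 3)/3 = -(10 - 3)/3 = -1/3*7 = -7/3 ≈ -2.3333)
c = 970 (c = -5*(-97 - 97) = -5*(-194) = 970)
(c + s(-69, -129))/(19057 + (b + 6)**2) = (970 - 145)/(19057 + (-7/3 + 6)**2) = 825/(19057 + (11/3)**2) = 825/(19057 + 121/9) = 825/(171634/9) = 825*(9/171634) = 7425/171634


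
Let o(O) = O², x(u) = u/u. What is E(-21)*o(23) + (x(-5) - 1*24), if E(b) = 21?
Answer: 11086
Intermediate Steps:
x(u) = 1
E(-21)*o(23) + (x(-5) - 1*24) = 21*23² + (1 - 1*24) = 21*529 + (1 - 24) = 11109 - 23 = 11086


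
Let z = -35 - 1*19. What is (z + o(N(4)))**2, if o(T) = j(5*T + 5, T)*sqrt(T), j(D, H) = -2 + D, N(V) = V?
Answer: 64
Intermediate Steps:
z = -54 (z = -35 - 19 = -54)
o(T) = sqrt(T)*(3 + 5*T) (o(T) = (-2 + (5*T + 5))*sqrt(T) = (-2 + (5 + 5*T))*sqrt(T) = (3 + 5*T)*sqrt(T) = sqrt(T)*(3 + 5*T))
(z + o(N(4)))**2 = (-54 + sqrt(4)*(3 + 5*4))**2 = (-54 + 2*(3 + 20))**2 = (-54 + 2*23)**2 = (-54 + 46)**2 = (-8)**2 = 64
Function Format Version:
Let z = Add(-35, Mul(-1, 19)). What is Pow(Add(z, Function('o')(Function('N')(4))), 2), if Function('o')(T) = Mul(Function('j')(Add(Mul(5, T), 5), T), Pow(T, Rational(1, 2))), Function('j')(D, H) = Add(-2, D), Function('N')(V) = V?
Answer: 64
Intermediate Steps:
z = -54 (z = Add(-35, -19) = -54)
Function('o')(T) = Mul(Pow(T, Rational(1, 2)), Add(3, Mul(5, T))) (Function('o')(T) = Mul(Add(-2, Add(Mul(5, T), 5)), Pow(T, Rational(1, 2))) = Mul(Add(-2, Add(5, Mul(5, T))), Pow(T, Rational(1, 2))) = Mul(Add(3, Mul(5, T)), Pow(T, Rational(1, 2))) = Mul(Pow(T, Rational(1, 2)), Add(3, Mul(5, T))))
Pow(Add(z, Function('o')(Function('N')(4))), 2) = Pow(Add(-54, Mul(Pow(4, Rational(1, 2)), Add(3, Mul(5, 4)))), 2) = Pow(Add(-54, Mul(2, Add(3, 20))), 2) = Pow(Add(-54, Mul(2, 23)), 2) = Pow(Add(-54, 46), 2) = Pow(-8, 2) = 64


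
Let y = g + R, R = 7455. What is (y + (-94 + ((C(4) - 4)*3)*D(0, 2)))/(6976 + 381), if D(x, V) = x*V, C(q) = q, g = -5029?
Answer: 2332/7357 ≈ 0.31698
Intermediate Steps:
D(x, V) = V*x
y = 2426 (y = -5029 + 7455 = 2426)
(y + (-94 + ((C(4) - 4)*3)*D(0, 2)))/(6976 + 381) = (2426 + (-94 + ((4 - 4)*3)*(2*0)))/(6976 + 381) = (2426 + (-94 + (0*3)*0))/7357 = (2426 + (-94 + 0*0))*(1/7357) = (2426 + (-94 + 0))*(1/7357) = (2426 - 94)*(1/7357) = 2332*(1/7357) = 2332/7357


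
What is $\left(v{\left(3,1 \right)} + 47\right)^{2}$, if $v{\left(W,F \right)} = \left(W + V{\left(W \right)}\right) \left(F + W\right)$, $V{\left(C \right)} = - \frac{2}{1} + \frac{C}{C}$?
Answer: $3025$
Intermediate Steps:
$V{\left(C \right)} = -1$ ($V{\left(C \right)} = \left(-2\right) 1 + 1 = -2 + 1 = -1$)
$v{\left(W,F \right)} = \left(-1 + W\right) \left(F + W\right)$ ($v{\left(W,F \right)} = \left(W - 1\right) \left(F + W\right) = \left(-1 + W\right) \left(F + W\right)$)
$\left(v{\left(3,1 \right)} + 47\right)^{2} = \left(\left(3^{2} - 1 - 3 + 1 \cdot 3\right) + 47\right)^{2} = \left(\left(9 - 1 - 3 + 3\right) + 47\right)^{2} = \left(8 + 47\right)^{2} = 55^{2} = 3025$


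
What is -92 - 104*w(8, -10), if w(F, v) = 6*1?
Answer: -716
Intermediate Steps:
w(F, v) = 6
-92 - 104*w(8, -10) = -92 - 104*6 = -92 - 624 = -716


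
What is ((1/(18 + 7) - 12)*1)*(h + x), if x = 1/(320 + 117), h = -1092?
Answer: 6203639/475 ≈ 13060.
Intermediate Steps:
x = 1/437 ≈ 0.0022883
((1/(18 + 7) - 12)*1)*(h + x) = ((1/(18 + 7) - 12)*1)*(-1092 + 1/437) = ((1/25 - 12)*1)*(-477203/437) = -299/25*1*(-477203/437) = -299/25*(-477203/437) = 6203639/475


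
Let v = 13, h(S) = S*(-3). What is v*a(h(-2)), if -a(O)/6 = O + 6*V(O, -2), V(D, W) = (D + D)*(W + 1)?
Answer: 5148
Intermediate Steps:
h(S) = -3*S
V(D, W) = 2*D*(1 + W) (V(D, W) = (2*D)*(1 + W) = 2*D*(1 + W))
a(O) = 66*O (a(O) = -6*(O + 6*(2*O*(1 - 2))) = -6*(O + 6*(2*O*(-1))) = -6*(O + 6*(-2*O)) = -6*(O - 12*O) = -(-66)*O = 66*O)
v*a(h(-2)) = 13*(66*(-3*(-2))) = 13*(66*6) = 13*396 = 5148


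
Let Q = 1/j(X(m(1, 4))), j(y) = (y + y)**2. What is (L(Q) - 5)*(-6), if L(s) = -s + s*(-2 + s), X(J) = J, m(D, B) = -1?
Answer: 273/8 ≈ 34.125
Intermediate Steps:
j(y) = 4*y**2 (j(y) = (2*y)**2 = 4*y**2)
Q = 1/4 (Q = 1/(4*(-1)**2) = 1/(4*1) = 1/4 ≈ 0.25000)
(L(Q) - 5)*(-6) = ((-3 + 1/4)/4 - 5)*(-6) = ((1/4)*(-11/4) - 5)*(-6) = (-11/16 - 5)*(-6) = -91/16*(-6) = 273/8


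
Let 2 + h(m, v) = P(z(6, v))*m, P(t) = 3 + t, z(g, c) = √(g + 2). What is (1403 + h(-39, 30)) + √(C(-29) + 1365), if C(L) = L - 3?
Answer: 1284 + √1333 - 78*√2 ≈ 1210.2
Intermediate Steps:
C(L) = -3 + L
z(g, c) = √(2 + g)
h(m, v) = -2 + m*(3 + 2*√2) (h(m, v) = -2 + (3 + √(2 + 6))*m = -2 + (3 + √8)*m = -2 + (3 + 2*√2)*m = -2 + m*(3 + 2*√2))
(1403 + h(-39, 30)) + √(C(-29) + 1365) = (1403 + (-2 - 39*(3 + 2*√2))) + √((-3 - 29) + 1365) = (1403 + (-2 + (-117 - 78*√2))) + √(-32 + 1365) = (1403 + (-119 - 78*√2)) + √1333 = (1284 - 78*√2) + √1333 = 1284 + √1333 - 78*√2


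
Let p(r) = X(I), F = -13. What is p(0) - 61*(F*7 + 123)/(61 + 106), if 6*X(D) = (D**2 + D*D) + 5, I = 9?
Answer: 16177/1002 ≈ 16.145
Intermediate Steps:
X(D) = 5/6 + D**2/3 (X(D) = ((D**2 + D*D) + 5)/6 = ((D**2 + D**2) + 5)/6 = (2*D**2 + 5)/6 = (5 + 2*D**2)/6 = 5/6 + D**2/3)
p(r) = 167/6 (p(r) = 5/6 + (1/3)*9**2 = 5/6 + (1/3)*81 = 5/6 + 27 = 167/6)
p(0) - 61*(F*7 + 123)/(61 + 106) = 167/6 - 61*(-13*7 + 123)/(61 + 106) = 167/6 - 61*(-91 + 123)/167 = 167/6 - 61*32*(1/167) = 167/6 - 61*32/167 = 167/6 - 1*1952/167 = 167/6 - 1952/167 = 16177/1002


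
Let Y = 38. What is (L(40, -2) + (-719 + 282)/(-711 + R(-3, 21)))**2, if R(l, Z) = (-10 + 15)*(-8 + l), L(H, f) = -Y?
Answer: 822026241/586756 ≈ 1401.0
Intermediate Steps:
L(H, f) = -38 (L(H, f) = -1*38 = -38)
R(l, Z) = -40 + 5*l (R(l, Z) = 5*(-8 + l) = -40 + 5*l)
(L(40, -2) + (-719 + 282)/(-711 + R(-3, 21)))**2 = (-38 + (-719 + 282)/(-711 + (-40 + 5*(-3))))**2 = (-38 - 437/(-711 + (-40 - 15)))**2 = (-38 - 437/(-711 - 55))**2 = (-38 - 437/(-766))**2 = (-38 - 437*(-1/766))**2 = (-38 + 437/766)**2 = (-28671/766)**2 = 822026241/586756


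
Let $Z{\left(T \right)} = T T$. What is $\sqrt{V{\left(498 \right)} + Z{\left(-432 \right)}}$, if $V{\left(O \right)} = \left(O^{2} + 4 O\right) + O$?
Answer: $\sqrt{437118} \approx 661.15$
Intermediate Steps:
$Z{\left(T \right)} = T^{2}$
$V{\left(O \right)} = O^{2} + 5 O$
$\sqrt{V{\left(498 \right)} + Z{\left(-432 \right)}} = \sqrt{498 \left(5 + 498\right) + \left(-432\right)^{2}} = \sqrt{498 \cdot 503 + 186624} = \sqrt{250494 + 186624} = \sqrt{437118}$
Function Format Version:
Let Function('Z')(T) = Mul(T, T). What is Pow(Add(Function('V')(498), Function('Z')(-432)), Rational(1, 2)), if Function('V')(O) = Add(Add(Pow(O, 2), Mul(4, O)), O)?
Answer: Pow(437118, Rational(1, 2)) ≈ 661.15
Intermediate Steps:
Function('Z')(T) = Pow(T, 2)
Function('V')(O) = Add(Pow(O, 2), Mul(5, O))
Pow(Add(Function('V')(498), Function('Z')(-432)), Rational(1, 2)) = Pow(Add(Mul(498, Add(5, 498)), Pow(-432, 2)), Rational(1, 2)) = Pow(Add(Mul(498, 503), 186624), Rational(1, 2)) = Pow(Add(250494, 186624), Rational(1, 2)) = Pow(437118, Rational(1, 2))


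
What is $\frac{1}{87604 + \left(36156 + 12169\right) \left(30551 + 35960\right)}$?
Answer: $\frac{1}{3214231679} \approx 3.1112 \cdot 10^{-10}$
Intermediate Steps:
$\frac{1}{87604 + \left(36156 + 12169\right) \left(30551 + 35960\right)} = \frac{1}{87604 + 48325 \cdot 66511} = \frac{1}{87604 + 3214144075} = \frac{1}{3214231679}$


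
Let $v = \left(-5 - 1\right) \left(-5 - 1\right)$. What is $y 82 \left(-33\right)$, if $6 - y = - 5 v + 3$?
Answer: $-495198$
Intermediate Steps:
$v = 36$ ($v = \left(-6\right) \left(-6\right) = 36$)
$y = 183$ ($y = 6 - \left(\left(-5\right) 36 + 3\right) = 6 - \left(-180 + 3\right) = 6 - -177 = 6 + 177 = 183$)
$y 82 \left(-33\right) = 183 \cdot 82 \left(-33\right) = 15006 \left(-33\right) = -495198$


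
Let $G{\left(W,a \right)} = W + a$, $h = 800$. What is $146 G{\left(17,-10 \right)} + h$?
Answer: $1822$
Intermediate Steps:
$146 G{\left(17,-10 \right)} + h = 146 \left(17 - 10\right) + 800 = 146 \cdot 7 + 800 = 1022 + 800 = 1822$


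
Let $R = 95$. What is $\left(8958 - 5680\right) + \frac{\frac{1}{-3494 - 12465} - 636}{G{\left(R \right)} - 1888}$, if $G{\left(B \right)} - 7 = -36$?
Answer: $\frac{100295324959}{30593403} \approx 3278.3$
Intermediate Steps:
$G{\left(B \right)} = -29$ ($G{\left(B \right)} = 7 - 36 = -29$)
$\left(8958 - 5680\right) + \frac{\frac{1}{-3494 - 12465} - 636}{G{\left(R \right)} - 1888} = \left(8958 - 5680\right) + \frac{\frac{1}{-3494 - 12465} - 636}{-29 - 1888} = 3278 + \frac{\frac{1}{-15959} - 636}{-1917} = 3278 + \left(- \frac{1}{15959} - 636\right) \left(- \frac{1}{1917}\right) = 3278 - - \frac{10149925}{30593403} = 3278 + \frac{10149925}{30593403} = \frac{100295324959}{30593403}$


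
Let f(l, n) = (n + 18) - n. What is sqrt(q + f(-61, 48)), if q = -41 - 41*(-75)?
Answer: 2*sqrt(763) ≈ 55.245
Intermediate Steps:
f(l, n) = 18 (f(l, n) = (18 + n) - n = 18)
q = 3034 (q = -41 + 3075 = 3034)
sqrt(q + f(-61, 48)) = sqrt(3034 + 18) = sqrt(3052) = 2*sqrt(763)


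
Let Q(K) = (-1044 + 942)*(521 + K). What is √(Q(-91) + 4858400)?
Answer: 2*√1203635 ≈ 2194.2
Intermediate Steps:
Q(K) = -53142 - 102*K (Q(K) = -102*(521 + K) = -53142 - 102*K)
√(Q(-91) + 4858400) = √((-53142 - 102*(-91)) + 4858400) = √((-53142 + 9282) + 4858400) = √(-43860 + 4858400) = √4814540 = 2*√1203635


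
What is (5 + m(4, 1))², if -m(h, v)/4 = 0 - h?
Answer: 441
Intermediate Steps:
m(h, v) = 4*h (m(h, v) = -4*(0 - h) = -(-4)*h = 4*h)
(5 + m(4, 1))² = (5 + 4*4)² = (5 + 16)² = 21² = 441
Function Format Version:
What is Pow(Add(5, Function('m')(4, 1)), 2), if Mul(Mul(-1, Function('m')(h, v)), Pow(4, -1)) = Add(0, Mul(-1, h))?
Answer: 441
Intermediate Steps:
Function('m')(h, v) = Mul(4, h) (Function('m')(h, v) = Mul(-4, Add(0, Mul(-1, h))) = Mul(-4, Mul(-1, h)) = Mul(4, h))
Pow(Add(5, Function('m')(4, 1)), 2) = Pow(Add(5, Mul(4, 4)), 2) = Pow(Add(5, 16), 2) = Pow(21, 2) = 441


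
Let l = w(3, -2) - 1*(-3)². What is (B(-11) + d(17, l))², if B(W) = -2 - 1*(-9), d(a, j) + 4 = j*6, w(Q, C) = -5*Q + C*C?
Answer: 13689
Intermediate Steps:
w(Q, C) = C² - 5*Q (w(Q, C) = -5*Q + C² = C² - 5*Q)
l = -20 (l = ((-2)² - 5*3) - 1*(-3)² = (4 - 15) - 1*9 = -11 - 9 = -20)
d(a, j) = -4 + 6*j (d(a, j) = -4 + j*6 = -4 + 6*j)
B(W) = 7 (B(W) = -2 + 9 = 7)
(B(-11) + d(17, l))² = (7 + (-4 + 6*(-20)))² = (7 + (-4 - 120))² = (7 - 124)² = (-117)² = 13689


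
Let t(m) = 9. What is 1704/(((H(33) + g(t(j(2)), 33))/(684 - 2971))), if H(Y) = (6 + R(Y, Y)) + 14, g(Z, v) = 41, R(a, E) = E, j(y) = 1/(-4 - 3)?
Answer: -1948524/47 ≈ -41458.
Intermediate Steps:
j(y) = -⅐ (j(y) = 1/(-7) = -⅐)
H(Y) = 20 + Y (H(Y) = (6 + Y) + 14 = 20 + Y)
1704/(((H(33) + g(t(j(2)), 33))/(684 - 2971))) = 1704/((((20 + 33) + 41)/(684 - 2971))) = 1704/(((53 + 41)/(-2287))) = 1704/((94*(-1/2287))) = 1704/(-94/2287) = 1704*(-2287/94) = -1948524/47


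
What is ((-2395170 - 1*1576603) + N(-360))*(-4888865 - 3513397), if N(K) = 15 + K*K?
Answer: 32282818161396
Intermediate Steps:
N(K) = 15 + K²
((-2395170 - 1*1576603) + N(-360))*(-4888865 - 3513397) = ((-2395170 - 1*1576603) + (15 + (-360)²))*(-4888865 - 3513397) = ((-2395170 - 1576603) + (15 + 129600))*(-8402262) = (-3971773 + 129615)*(-8402262) = -3842158*(-8402262) = 32282818161396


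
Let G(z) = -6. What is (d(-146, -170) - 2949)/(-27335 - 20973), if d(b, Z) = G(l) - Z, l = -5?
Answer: 2785/48308 ≈ 0.057651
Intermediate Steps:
d(b, Z) = -6 - Z
(d(-146, -170) - 2949)/(-27335 - 20973) = ((-6 - 1*(-170)) - 2949)/(-27335 - 20973) = ((-6 + 170) - 2949)/(-48308) = (164 - 2949)*(-1/48308) = -2785*(-1/48308) = 2785/48308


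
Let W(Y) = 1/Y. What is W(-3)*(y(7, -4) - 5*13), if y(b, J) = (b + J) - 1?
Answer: 21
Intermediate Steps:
y(b, J) = -1 + J + b (y(b, J) = (J + b) - 1 = -1 + J + b)
W(-3)*(y(7, -4) - 5*13) = ((-1 - 4 + 7) - 5*13)/(-3) = -(2 - 65)/3 = -⅓*(-63) = 21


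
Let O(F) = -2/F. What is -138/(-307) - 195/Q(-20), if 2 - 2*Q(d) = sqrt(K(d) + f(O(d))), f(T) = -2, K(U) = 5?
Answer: -239322/307 - 390*sqrt(3) ≈ -1455.1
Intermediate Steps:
Q(d) = 1 - sqrt(3)/2 (Q(d) = 1 - sqrt(5 - 2)/2 = 1 - sqrt(3)/2)
-138/(-307) - 195/Q(-20) = -138/(-307) - 195/(1 - sqrt(3)/2) = -138*(-1/307) - 195/(1 - sqrt(3)/2) = 138/307 - 195/(1 - sqrt(3)/2)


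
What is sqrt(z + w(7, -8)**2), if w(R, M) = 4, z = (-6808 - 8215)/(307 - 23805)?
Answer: sqrt(9187506518)/23498 ≈ 4.0791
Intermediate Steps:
z = 15023/23498 (z = -15023/(-23498) = -15023*(-1/23498) = 15023/23498 ≈ 0.63933)
sqrt(z + w(7, -8)**2) = sqrt(15023/23498 + 4**2) = sqrt(15023/23498 + 16) = sqrt(390991/23498) = sqrt(9187506518)/23498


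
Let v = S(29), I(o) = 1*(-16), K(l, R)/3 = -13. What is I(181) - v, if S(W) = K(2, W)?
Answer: 23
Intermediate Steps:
K(l, R) = -39 (K(l, R) = 3*(-13) = -39)
I(o) = -16
S(W) = -39
v = -39
I(181) - v = -16 - 1*(-39) = -16 + 39 = 23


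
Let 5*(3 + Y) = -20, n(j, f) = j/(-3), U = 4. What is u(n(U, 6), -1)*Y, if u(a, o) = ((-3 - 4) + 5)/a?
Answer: -21/2 ≈ -10.500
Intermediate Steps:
n(j, f) = -j/3 (n(j, f) = j*(-⅓) = -j/3)
u(a, o) = -2/a (u(a, o) = (-7 + 5)/a = -2/a)
Y = -7 (Y = -3 + (⅕)*(-20) = -3 - 4 = -7)
u(n(U, 6), -1)*Y = -2/((-⅓*4))*(-7) = -2/(-4/3)*(-7) = -2*(-¾)*(-7) = (3/2)*(-7) = -21/2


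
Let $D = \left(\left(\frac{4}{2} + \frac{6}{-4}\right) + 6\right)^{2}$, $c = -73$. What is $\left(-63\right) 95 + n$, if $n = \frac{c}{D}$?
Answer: $- \frac{1011757}{169} \approx -5986.7$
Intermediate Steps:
$D = \frac{169}{4}$ ($D = \left(\left(4 \cdot \frac{1}{2} + 6 \left(- \frac{1}{4}\right)\right) + 6\right)^{2} = \left(\left(2 - \frac{3}{2}\right) + 6\right)^{2} = \left(\frac{1}{2} + 6\right)^{2} = \left(\frac{13}{2}\right)^{2} = \frac{169}{4} \approx 42.25$)
$n = - \frac{292}{169}$ ($n = - \frac{73}{\frac{169}{4}} = \left(-73\right) \frac{4}{169} = - \frac{292}{169} \approx -1.7278$)
$\left(-63\right) 95 + n = \left(-63\right) 95 - \frac{292}{169} = -5985 - \frac{292}{169} = - \frac{1011757}{169}$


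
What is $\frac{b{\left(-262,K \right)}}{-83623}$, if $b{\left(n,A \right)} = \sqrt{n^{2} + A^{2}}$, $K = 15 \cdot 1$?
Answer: $- \frac{\sqrt{68869}}{83623} \approx -0.0031382$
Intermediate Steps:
$K = 15$
$b{\left(n,A \right)} = \sqrt{A^{2} + n^{2}}$
$\frac{b{\left(-262,K \right)}}{-83623} = \frac{\sqrt{15^{2} + \left(-262\right)^{2}}}{-83623} = \sqrt{225 + 68644} \left(- \frac{1}{83623}\right) = \sqrt{68869} \left(- \frac{1}{83623}\right) = - \frac{\sqrt{68869}}{83623}$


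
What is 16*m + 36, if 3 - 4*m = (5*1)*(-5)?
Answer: 148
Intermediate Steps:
m = 7 (m = ¾ - 5*1*(-5)/4 = ¾ - 5*(-5)/4 = ¾ - ¼*(-25) = ¾ + 25/4 = 7)
16*m + 36 = 16*7 + 36 = 112 + 36 = 148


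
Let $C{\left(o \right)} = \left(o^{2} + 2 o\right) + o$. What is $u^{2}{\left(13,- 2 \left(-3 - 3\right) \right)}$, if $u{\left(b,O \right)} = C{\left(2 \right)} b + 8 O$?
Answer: $51076$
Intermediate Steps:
$C{\left(o \right)} = o^{2} + 3 o$
$u{\left(b,O \right)} = 8 O + 10 b$ ($u{\left(b,O \right)} = 2 \left(3 + 2\right) b + 8 O = 2 \cdot 5 b + 8 O = 10 b + 8 O = 8 O + 10 b$)
$u^{2}{\left(13,- 2 \left(-3 - 3\right) \right)} = \left(8 \left(- 2 \left(-3 - 3\right)\right) + 10 \cdot 13\right)^{2} = \left(8 \left(\left(-2\right) \left(-6\right)\right) + 130\right)^{2} = \left(8 \cdot 12 + 130\right)^{2} = \left(96 + 130\right)^{2} = 226^{2} = 51076$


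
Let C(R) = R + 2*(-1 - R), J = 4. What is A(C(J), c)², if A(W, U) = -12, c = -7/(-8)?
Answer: 144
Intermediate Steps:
C(R) = -2 - R (C(R) = R + (-2 - 2*R) = -2 - R)
c = 7/8 (c = -7*(-⅛) = 7/8 ≈ 0.87500)
A(C(J), c)² = (-12)² = 144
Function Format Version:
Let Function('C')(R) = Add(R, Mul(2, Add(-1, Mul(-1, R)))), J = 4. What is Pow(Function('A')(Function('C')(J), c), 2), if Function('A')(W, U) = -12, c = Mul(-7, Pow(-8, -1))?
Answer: 144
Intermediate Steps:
Function('C')(R) = Add(-2, Mul(-1, R)) (Function('C')(R) = Add(R, Add(-2, Mul(-2, R))) = Add(-2, Mul(-1, R)))
c = Rational(7, 8) (c = Mul(-7, Rational(-1, 8)) = Rational(7, 8) ≈ 0.87500)
Pow(Function('A')(Function('C')(J), c), 2) = Pow(-12, 2) = 144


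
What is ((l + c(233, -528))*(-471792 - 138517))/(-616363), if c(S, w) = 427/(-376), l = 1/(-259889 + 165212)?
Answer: -24673239633595/21941630306376 ≈ -1.1245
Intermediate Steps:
l = -1/94677 (l = 1/(-94677) = -1/94677 ≈ -1.0562e-5)
c(S, w) = -427/376 (c(S, w) = 427*(-1/376) = -427/376)
((l + c(233, -528))*(-471792 - 138517))/(-616363) = ((-1/94677 - 427/376)*(-471792 - 138517))/(-616363) = -40427455/35598552*(-610309)*(-1/616363) = (24673239633595/35598552)*(-1/616363) = -24673239633595/21941630306376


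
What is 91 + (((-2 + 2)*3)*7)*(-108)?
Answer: 91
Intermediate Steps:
91 + (((-2 + 2)*3)*7)*(-108) = 91 + ((0*3)*7)*(-108) = 91 + (0*7)*(-108) = 91 + 0*(-108) = 91 + 0 = 91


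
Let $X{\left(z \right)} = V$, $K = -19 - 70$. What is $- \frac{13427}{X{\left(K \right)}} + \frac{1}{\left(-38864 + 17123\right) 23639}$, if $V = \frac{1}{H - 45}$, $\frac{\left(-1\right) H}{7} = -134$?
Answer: $- \frac{6162246466950190}{513935499} \approx -1.199 \cdot 10^{7}$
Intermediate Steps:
$H = 938$ ($H = \left(-7\right) \left(-134\right) = 938$)
$V = \frac{1}{893}$ ($V = \frac{1}{938 - 45} = \frac{1}{893} \approx 0.0011198$)
$K = -89$
$X{\left(z \right)} = \frac{1}{893}$
$- \frac{13427}{X{\left(K \right)}} + \frac{1}{\left(-38864 + 17123\right) 23639} = - 13427 \frac{1}{\frac{1}{893}} + \frac{1}{\left(-38864 + 17123\right) 23639} = \left(-13427\right) 893 + \frac{1}{-21741} \cdot \frac{1}{23639} = -11990311 - \frac{1}{513935499} = - \frac{6162246466950190}{513935499}$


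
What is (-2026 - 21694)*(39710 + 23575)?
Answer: -1501120200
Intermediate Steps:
(-2026 - 21694)*(39710 + 23575) = -23720*63285 = -1501120200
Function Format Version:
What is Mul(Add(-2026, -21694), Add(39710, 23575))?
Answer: -1501120200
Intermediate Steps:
Mul(Add(-2026, -21694), Add(39710, 23575)) = Mul(-23720, 63285) = -1501120200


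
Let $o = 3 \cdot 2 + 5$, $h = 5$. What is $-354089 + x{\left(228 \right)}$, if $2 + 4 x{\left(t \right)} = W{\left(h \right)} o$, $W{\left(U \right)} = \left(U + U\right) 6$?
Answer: $- \frac{707849}{2} \approx -3.5392 \cdot 10^{5}$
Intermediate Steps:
$o = 11$ ($o = 6 + 5 = 11$)
$W{\left(U \right)} = 12 U$ ($W{\left(U \right)} = 2 U 6 = 12 U$)
$x{\left(t \right)} = \frac{329}{2}$ ($x{\left(t \right)} = - \frac{1}{2} + \frac{12 \cdot 5 \cdot 11}{4} = - \frac{1}{2} + \frac{60 \cdot 11}{4} = - \frac{1}{2} + \frac{1}{4} \cdot 660 = - \frac{1}{2} + 165 = \frac{329}{2}$)
$-354089 + x{\left(228 \right)} = -354089 + \frac{329}{2} = - \frac{707849}{2}$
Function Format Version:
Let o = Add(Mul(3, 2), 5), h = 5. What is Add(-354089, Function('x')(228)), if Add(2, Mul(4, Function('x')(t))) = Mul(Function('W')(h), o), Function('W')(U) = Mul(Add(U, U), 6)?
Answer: Rational(-707849, 2) ≈ -3.5392e+5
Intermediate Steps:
o = 11 (o = Add(6, 5) = 11)
Function('W')(U) = Mul(12, U) (Function('W')(U) = Mul(Mul(2, U), 6) = Mul(12, U))
Function('x')(t) = Rational(329, 2) (Function('x')(t) = Add(Rational(-1, 2), Mul(Rational(1, 4), Mul(Mul(12, 5), 11))) = Add(Rational(-1, 2), Mul(Rational(1, 4), Mul(60, 11))) = Add(Rational(-1, 2), Mul(Rational(1, 4), 660)) = Add(Rational(-1, 2), 165) = Rational(329, 2))
Add(-354089, Function('x')(228)) = Add(-354089, Rational(329, 2)) = Rational(-707849, 2)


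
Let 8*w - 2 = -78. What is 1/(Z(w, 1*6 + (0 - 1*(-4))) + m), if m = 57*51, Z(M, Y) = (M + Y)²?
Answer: 4/11629 ≈ 0.00034397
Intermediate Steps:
w = -19/2 (w = ¼ + (⅛)*(-78) = ¼ - 39/4 = -19/2 ≈ -9.5000)
m = 2907
1/(Z(w, 1*6 + (0 - 1*(-4))) + m) = 1/((-19/2 + (1*6 + (0 - 1*(-4))))² + 2907) = 1/((-19/2 + (6 + (0 + 4)))² + 2907) = 1/((-19/2 + (6 + 4))² + 2907) = 1/((-19/2 + 10)² + 2907) = 1/((½)² + 2907) = 1/(¼ + 2907) = 1/(11629/4) = 4/11629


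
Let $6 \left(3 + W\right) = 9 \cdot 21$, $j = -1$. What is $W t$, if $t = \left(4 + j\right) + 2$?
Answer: $\frac{285}{2} \approx 142.5$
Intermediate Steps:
$t = 5$ ($t = \left(4 - 1\right) + 2 = 3 + 2 = 5$)
$W = \frac{57}{2}$ ($W = -3 + \frac{9 \cdot 21}{6} = -3 + \frac{1}{6} \cdot 189 = -3 + \frac{63}{2} = \frac{57}{2} \approx 28.5$)
$W t = \frac{57}{2} \cdot 5 = \frac{285}{2}$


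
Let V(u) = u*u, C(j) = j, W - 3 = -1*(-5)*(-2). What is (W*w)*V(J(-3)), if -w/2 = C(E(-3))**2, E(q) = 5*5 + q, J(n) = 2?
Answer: 27104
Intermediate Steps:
E(q) = 25 + q
W = -7 (W = 3 - 1*(-5)*(-2) = 3 + 5*(-2) = 3 - 10 = -7)
V(u) = u**2
w = -968 (w = -2*(25 - 3)**2 = -2*22**2 = -2*484 = -968)
(W*w)*V(J(-3)) = -7*(-968)*2**2 = 6776*4 = 27104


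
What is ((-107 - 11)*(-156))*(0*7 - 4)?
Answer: -73632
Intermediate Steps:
((-107 - 11)*(-156))*(0*7 - 4) = (-118*(-156))*(0 - 4) = 18408*(-4) = -73632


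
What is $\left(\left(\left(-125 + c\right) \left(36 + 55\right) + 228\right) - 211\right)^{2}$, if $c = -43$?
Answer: $233203441$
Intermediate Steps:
$\left(\left(\left(-125 + c\right) \left(36 + 55\right) + 228\right) - 211\right)^{2} = \left(\left(\left(-125 - 43\right) \left(36 + 55\right) + 228\right) - 211\right)^{2} = \left(\left(\left(-168\right) 91 + 228\right) - 211\right)^{2} = \left(\left(-15288 + 228\right) - 211\right)^{2} = \left(-15060 - 211\right)^{2} = \left(-15271\right)^{2} = 233203441$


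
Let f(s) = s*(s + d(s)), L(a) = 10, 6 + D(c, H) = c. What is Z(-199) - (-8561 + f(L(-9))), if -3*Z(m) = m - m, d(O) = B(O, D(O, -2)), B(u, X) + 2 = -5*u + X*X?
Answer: 8821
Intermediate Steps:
D(c, H) = -6 + c
B(u, X) = -2 + X² - 5*u (B(u, X) = -2 + (-5*u + X*X) = -2 + (-5*u + X²) = -2 + (X² - 5*u) = -2 + X² - 5*u)
d(O) = -2 + (-6 + O)² - 5*O
f(s) = s*(34 + s² - 16*s) (f(s) = s*(s + (34 + s² - 17*s)) = s*(34 + s² - 16*s))
Z(m) = 0 (Z(m) = -(m - m)/3 = -⅓*0 = 0)
Z(-199) - (-8561 + f(L(-9))) = 0 - (-8561 + 10*(34 + 10² - 16*10)) = 0 - (-8561 + 10*(34 + 100 - 160)) = 0 - (-8561 + 10*(-26)) = 0 - (-8561 - 260) = 0 - 1*(-8821) = 0 + 8821 = 8821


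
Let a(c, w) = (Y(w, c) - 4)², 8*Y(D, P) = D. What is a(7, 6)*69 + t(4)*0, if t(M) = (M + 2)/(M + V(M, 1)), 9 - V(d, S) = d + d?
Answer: 11661/16 ≈ 728.81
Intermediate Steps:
Y(D, P) = D/8
V(d, S) = 9 - 2*d (V(d, S) = 9 - (d + d) = 9 - 2*d)
t(M) = (2 + M)/(9 - M) (t(M) = (M + 2)/(M + (9 - 2*M)) = (2 + M)/(9 - M))
a(c, w) = (-4 + w/8)² (a(c, w) = (w/8 - 4)² = (-4 + w/8)²)
a(7, 6)*69 + t(4)*0 = ((-32 + 6)²/64)*69 + ((2 + 4)/(9 - 1*4))*0 = ((1/64)*(-26)²)*69 + (6/(9 - 4))*0 = ((1/64)*676)*69 + (6/5)*0 = (169/16)*69 + ((⅕)*6)*0 = 11661/16 + (6/5)*0 = 11661/16 + 0 = 11661/16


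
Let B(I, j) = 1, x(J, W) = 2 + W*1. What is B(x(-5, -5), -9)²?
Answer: 1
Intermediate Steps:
x(J, W) = 2 + W
B(x(-5, -5), -9)² = 1² = 1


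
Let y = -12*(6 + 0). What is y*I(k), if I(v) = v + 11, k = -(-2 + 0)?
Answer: -936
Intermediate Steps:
k = 2 (k = -1*(-2) = 2)
y = -72 (y = -12*6 = -72)
I(v) = 11 + v
y*I(k) = -72*(11 + 2) = -72*13 = -936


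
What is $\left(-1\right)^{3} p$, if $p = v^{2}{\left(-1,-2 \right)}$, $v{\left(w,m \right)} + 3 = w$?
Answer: $-16$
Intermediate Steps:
$v{\left(w,m \right)} = -3 + w$
$p = 16$ ($p = \left(-3 - 1\right)^{2} = \left(-4\right)^{2} = 16$)
$\left(-1\right)^{3} p = \left(-1\right)^{3} \cdot 16 = \left(-1\right) 16 = -16$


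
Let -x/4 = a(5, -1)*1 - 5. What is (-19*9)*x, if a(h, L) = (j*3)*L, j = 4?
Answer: -11628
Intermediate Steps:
a(h, L) = 12*L (a(h, L) = (4*3)*L = 12*L)
x = 68 (x = -4*((12*(-1))*1 - 5) = -4*(-12*1 - 5) = -4*(-12 - 5) = -4*(-17) = 68)
(-19*9)*x = -19*9*68 = -171*68 = -11628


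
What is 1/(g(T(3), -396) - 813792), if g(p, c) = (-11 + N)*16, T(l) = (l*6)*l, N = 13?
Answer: -1/813760 ≈ -1.2289e-6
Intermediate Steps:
T(l) = 6*l² (T(l) = (6*l)*l = 6*l²)
g(p, c) = 32 (g(p, c) = (-11 + 13)*16 = 2*16 = 32)
1/(g(T(3), -396) - 813792) = 1/(32 - 813792) = 1/(-813760) = -1/813760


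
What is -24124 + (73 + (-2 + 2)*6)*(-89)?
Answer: -30621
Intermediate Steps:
-24124 + (73 + (-2 + 2)*6)*(-89) = -24124 + (73 + 0*6)*(-89) = -24124 + (73 + 0)*(-89) = -24124 + 73*(-89) = -24124 - 6497 = -30621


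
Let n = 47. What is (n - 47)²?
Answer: 0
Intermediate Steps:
(n - 47)² = (47 - 47)² = 0² = 0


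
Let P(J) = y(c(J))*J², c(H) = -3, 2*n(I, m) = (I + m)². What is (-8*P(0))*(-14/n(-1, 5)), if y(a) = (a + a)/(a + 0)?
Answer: 0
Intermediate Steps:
n(I, m) = (I + m)²/2
y(a) = 2 (y(a) = (2*a)/a = 2)
P(J) = 2*J²
(-8*P(0))*(-14/n(-1, 5)) = (-16*0²)*(-14*2/(-1 + 5)²) = (-16*0)*(-14/((½)*4²)) = (-8*0)*(-14/((½)*16)) = 0*(-14/8) = 0*(-14*⅛) = 0*(-7/4) = 0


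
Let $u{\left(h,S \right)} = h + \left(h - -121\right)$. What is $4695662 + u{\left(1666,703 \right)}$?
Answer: $4699115$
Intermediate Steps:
$u{\left(h,S \right)} = 121 + 2 h$ ($u{\left(h,S \right)} = h + \left(h + 121\right) = h + \left(121 + h\right) = 121 + 2 h$)
$4695662 + u{\left(1666,703 \right)} = 4695662 + \left(121 + 2 \cdot 1666\right) = 4695662 + \left(121 + 3332\right) = 4695662 + 3453 = 4699115$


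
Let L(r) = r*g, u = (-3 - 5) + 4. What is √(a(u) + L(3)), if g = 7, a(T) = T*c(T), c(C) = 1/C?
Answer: √22 ≈ 4.6904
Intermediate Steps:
u = -4 (u = -8 + 4 = -4)
a(T) = 1 (a(T) = T/T = 1)
L(r) = 7*r (L(r) = r*7 = 7*r)
√(a(u) + L(3)) = √(1 + 7*3) = √(1 + 21) = √22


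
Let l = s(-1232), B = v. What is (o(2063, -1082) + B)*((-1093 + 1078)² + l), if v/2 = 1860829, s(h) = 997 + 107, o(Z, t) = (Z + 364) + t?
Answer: 4947870987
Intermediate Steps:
o(Z, t) = 364 + Z + t (o(Z, t) = (364 + Z) + t = 364 + Z + t)
s(h) = 1104
v = 3721658 (v = 2*1860829 = 3721658)
B = 3721658
l = 1104
(o(2063, -1082) + B)*((-1093 + 1078)² + l) = ((364 + 2063 - 1082) + 3721658)*((-1093 + 1078)² + 1104) = (1345 + 3721658)*((-15)² + 1104) = 3723003*(225 + 1104) = 3723003*1329 = 4947870987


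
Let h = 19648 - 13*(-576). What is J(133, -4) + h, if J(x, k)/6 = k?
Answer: 27112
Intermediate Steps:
J(x, k) = 6*k
h = 27136 (h = 19648 - 1*(-7488) = 19648 + 7488 = 27136)
J(133, -4) + h = 6*(-4) + 27136 = -24 + 27136 = 27112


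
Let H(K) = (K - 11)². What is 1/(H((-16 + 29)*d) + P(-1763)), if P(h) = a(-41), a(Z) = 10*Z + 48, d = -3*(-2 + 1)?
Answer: 1/422 ≈ 0.0023697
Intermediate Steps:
d = 3 (d = -3*(-1) = 3)
H(K) = (-11 + K)²
a(Z) = 48 + 10*Z
P(h) = -362 (P(h) = 48 + 10*(-41) = 48 - 410 = -362)
1/(H((-16 + 29)*d) + P(-1763)) = 1/((-11 + (-16 + 29)*3)² - 362) = 1/((-11 + 13*3)² - 362) = 1/((-11 + 39)² - 362) = 1/(28² - 362) = 1/(784 - 362) = 1/422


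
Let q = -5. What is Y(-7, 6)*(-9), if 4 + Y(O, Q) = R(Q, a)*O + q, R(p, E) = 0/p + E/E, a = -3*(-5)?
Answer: 144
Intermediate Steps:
a = 15
R(p, E) = 1 (R(p, E) = 0 + 1 = 1)
Y(O, Q) = -9 + O (Y(O, Q) = -4 + (1*O - 5) = -4 + (O - 5) = -4 + (-5 + O) = -9 + O)
Y(-7, 6)*(-9) = (-9 - 7)*(-9) = -16*(-9) = 144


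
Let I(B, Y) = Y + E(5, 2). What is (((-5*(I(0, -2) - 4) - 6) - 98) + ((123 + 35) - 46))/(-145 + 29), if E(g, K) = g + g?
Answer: 3/29 ≈ 0.10345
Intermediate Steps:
E(g, K) = 2*g
I(B, Y) = 10 + Y (I(B, Y) = Y + 2*5 = Y + 10 = 10 + Y)
(((-5*(I(0, -2) - 4) - 6) - 98) + ((123 + 35) - 46))/(-145 + 29) = (((-5*((10 - 2) - 4) - 6) - 98) + ((123 + 35) - 46))/(-145 + 29) = (((-5*(8 - 4) - 6) - 98) + (158 - 46))/(-116) = (((-5*4 - 6) - 98) + 112)*(-1/116) = (((-20 - 6) - 98) + 112)*(-1/116) = ((-26 - 98) + 112)*(-1/116) = (-124 + 112)*(-1/116) = -12*(-1/116) = 3/29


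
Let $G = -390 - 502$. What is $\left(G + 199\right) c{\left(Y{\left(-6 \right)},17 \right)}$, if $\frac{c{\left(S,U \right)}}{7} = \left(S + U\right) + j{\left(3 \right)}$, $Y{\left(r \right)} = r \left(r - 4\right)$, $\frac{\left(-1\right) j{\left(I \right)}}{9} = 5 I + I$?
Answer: $412335$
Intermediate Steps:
$G = -892$ ($G = -390 - 502 = -892$)
$j{\left(I \right)} = - 54 I$ ($j{\left(I \right)} = - 9 \left(5 I + I\right) = - 9 \cdot 6 I = - 54 I$)
$Y{\left(r \right)} = r \left(-4 + r\right)$
$c{\left(S,U \right)} = -1134 + 7 S + 7 U$ ($c{\left(S,U \right)} = 7 \left(\left(S + U\right) - 162\right) = 7 \left(-162 + S + U\right) = -1134 + 7 S + 7 U$)
$\left(G + 199\right) c{\left(Y{\left(-6 \right)},17 \right)} = \left(-892 + 199\right) \left(-1134 + 7 \left(- 6 \left(-4 - 6\right)\right) + 7 \cdot 17\right) = - 693 \left(-1134 + 7 \left(\left(-6\right) \left(-10\right)\right) + 119\right) = - 693 \left(-1134 + 7 \cdot 60 + 119\right) = - 693 \left(-1134 + 420 + 119\right) = \left(-693\right) \left(-595\right) = 412335$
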